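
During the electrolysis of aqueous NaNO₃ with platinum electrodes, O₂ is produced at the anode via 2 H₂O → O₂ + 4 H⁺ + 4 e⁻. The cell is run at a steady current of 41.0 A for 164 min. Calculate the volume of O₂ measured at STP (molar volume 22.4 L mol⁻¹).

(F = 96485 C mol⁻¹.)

23.4 L

Q = I·t = 41.00 A × 9840.0 s = 403400 C.
n(e⁻) = Q/F = 403400 / 96485 = 4.181 mol.
4 electrons are transferred per O₂ molecule, so n(O₂) = 4.181 / 4 = 1.045 mol.
V = n × V_m = 1.045 × 22.4 = 23.4 L.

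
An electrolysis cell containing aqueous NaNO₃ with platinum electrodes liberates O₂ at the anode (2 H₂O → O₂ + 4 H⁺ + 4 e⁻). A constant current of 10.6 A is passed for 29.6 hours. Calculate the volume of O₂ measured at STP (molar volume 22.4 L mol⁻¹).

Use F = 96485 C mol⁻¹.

65.6 L

Q = I·t = 10.60 A × 106560 s = 1130000 C.
n(e⁻) = Q/F = 1130000 / 96485 = 11.71 mol.
4 electrons are transferred per O₂ molecule, so n(O₂) = 11.71 / 4 = 2.927 mol.
V = n × V_m = 2.927 × 22.4 = 65.6 L.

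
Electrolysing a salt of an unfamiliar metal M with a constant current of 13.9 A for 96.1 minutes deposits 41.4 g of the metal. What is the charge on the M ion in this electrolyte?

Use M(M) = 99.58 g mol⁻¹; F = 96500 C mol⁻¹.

Q = I·t = 13.90 A × 5766.0 s = 80150 C, so n(e⁻) = 80150/96500 = 0.8305 mol.
n(M) deposited = 41.4 / 99.58 = 0.4157 mol.
Electrons per atom = n(e⁻)/n(M) = 0.8305 / 0.4157 = 2.00 ≈ 2, so the ion is M²⁺.

+2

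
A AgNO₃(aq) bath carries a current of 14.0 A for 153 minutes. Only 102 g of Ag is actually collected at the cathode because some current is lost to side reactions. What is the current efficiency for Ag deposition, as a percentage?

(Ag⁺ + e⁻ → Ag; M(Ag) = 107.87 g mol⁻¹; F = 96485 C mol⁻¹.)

71.0 %

Q = I·t = 14.00 × 9180.0 = 128500 C; n(e⁻) = 128500/96485 = 1.332 mol.
Theoretical n(Ag) = n(e⁻)/1 = 1.332 mol, i.e. m_theo = 1.332 × 107.87 = 143.7 g.
Efficiency = m_actual / m_theo = 102 / 143.7 = 71.0 %.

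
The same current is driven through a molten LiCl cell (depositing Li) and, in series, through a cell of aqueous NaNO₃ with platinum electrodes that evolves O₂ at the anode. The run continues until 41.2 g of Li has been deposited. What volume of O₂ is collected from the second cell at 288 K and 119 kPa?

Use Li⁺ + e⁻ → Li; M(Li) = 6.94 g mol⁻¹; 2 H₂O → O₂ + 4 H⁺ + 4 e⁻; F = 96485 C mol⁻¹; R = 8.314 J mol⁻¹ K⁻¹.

29.9 L

n(Li) = 41.2 / 6.94 = 5.937 mol, so n(e⁻) = 1 × 5.937 = 5.937 mol.
The cells are in series, so the same 5.937 mol of electrons passes through the second cell.
2 H₂O → O₂ + 4 H⁺ + 4 e⁻ — 4 mol e⁻ per mol O₂, so n(O₂) = 5.937/4 = 1.484 mol.
V = nRT/P = (1.484 × 8.314 × 288) / (119 × 10³) = 0.0299 m³ = 29.9 L.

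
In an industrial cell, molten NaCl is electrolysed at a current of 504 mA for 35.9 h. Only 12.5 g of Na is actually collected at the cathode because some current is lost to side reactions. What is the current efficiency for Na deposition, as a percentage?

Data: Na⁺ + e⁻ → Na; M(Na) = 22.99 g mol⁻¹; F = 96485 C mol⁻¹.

80.5 %

Q = I·t = 0.5040 × 129240 = 65140 C; n(e⁻) = 65140/96485 = 0.6751 mol.
Theoretical n(Na) = n(e⁻)/1 = 0.6751 mol, i.e. m_theo = 0.6751 × 22.99 = 15.52 g.
Efficiency = m_actual / m_theo = 12.5 / 15.52 = 80.5 %.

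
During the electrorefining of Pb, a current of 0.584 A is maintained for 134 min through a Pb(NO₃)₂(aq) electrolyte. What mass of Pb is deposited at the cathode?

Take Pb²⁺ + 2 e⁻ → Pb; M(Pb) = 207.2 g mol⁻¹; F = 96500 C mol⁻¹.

5.04 g

Q = I·t = 0.5840 A × 8040.0 s = 4695 C.
n(e⁻) = Q/F = 4695 / 96500 = 0.04866 mol.
Pb²⁺ + 2 e⁻ → Pb, so n(Pb) = n(e⁻)/2 = 0.02433 mol.
m = n·M = 0.02433 × 207.2 = 5.04 g.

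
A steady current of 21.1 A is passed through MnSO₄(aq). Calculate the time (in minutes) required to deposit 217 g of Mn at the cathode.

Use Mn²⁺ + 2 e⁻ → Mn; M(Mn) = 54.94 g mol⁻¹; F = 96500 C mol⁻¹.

n(Mn) = m/M = 217 / 54.94 = 3.950 mol.
Each Mn atom requires 2 electrons, so n(e⁻) = 2 × 3.950 = 7.900 mol.
Q = n(e⁻)·F = 7.900 × 96500 = 762300 C.
t = Q/I = 762300 / 21.10 A = 36130 s = 602 min.

602 min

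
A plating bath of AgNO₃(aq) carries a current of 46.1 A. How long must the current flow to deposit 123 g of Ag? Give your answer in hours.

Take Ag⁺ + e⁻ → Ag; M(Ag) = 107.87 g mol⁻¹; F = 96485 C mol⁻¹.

n(Ag) = m/M = 123 / 107.87 = 1.140 mol.
Each Ag atom requires 1 electron, so n(e⁻) = 1 × 1.140 = 1.140 mol.
Q = n(e⁻)·F = 1.140 × 96485 = 110000 C.
t = Q/I = 110000 / 46.10 A = 2387 s = 0.663 h.

0.663 h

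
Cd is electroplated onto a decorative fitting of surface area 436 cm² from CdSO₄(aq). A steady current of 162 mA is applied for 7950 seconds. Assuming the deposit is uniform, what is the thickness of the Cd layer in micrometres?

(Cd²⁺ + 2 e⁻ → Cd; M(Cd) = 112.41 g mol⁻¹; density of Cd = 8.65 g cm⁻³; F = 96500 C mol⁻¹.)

1.99 μm

Q = I·t = 0.1620 × 7950.0 = 1288 C; n(e⁻) = 0.01335 mol.
n(Cd) = n(e⁻)/2 = 0.006673 mol, so m = 0.006673 × 112.41 = 0.7501 g.
Volume = m/ρ = 0.7501 / 8.65 = 0.08672 cm³.
Thickness = V/A = 0.08672 / 436 = 1.99 × 10⁻⁴ cm = 1.99 μm.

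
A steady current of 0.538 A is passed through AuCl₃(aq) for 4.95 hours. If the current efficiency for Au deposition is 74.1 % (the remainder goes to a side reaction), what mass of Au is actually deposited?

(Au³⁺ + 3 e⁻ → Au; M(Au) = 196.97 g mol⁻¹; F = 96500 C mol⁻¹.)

4.83 g

Q = I·t = 0.5380 × 17820 = 9587 C.
n(e⁻) = 9587/96500 = 0.09935 mol; theoretically n(Au) = 0.09935/3 = 0.03312 mol, m_theo = 6.523 g.
At 74.1 % efficiency, m_actual = 0.741 × 6.523 = 4.83 g.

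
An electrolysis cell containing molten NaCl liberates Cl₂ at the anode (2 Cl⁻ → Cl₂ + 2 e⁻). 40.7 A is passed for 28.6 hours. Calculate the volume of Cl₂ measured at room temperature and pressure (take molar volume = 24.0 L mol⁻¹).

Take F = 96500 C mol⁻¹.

521 L

Q = I·t = 40.70 A × 102960 s = 4190000 C.
n(e⁻) = Q/F = 4190000 / 96500 = 43.42 mol.
2 electrons are transferred per Cl₂ molecule, so n(Cl₂) = 43.42 / 2 = 21.71 mol.
V = n × V_m = 21.71 × 24.0 = 521 L.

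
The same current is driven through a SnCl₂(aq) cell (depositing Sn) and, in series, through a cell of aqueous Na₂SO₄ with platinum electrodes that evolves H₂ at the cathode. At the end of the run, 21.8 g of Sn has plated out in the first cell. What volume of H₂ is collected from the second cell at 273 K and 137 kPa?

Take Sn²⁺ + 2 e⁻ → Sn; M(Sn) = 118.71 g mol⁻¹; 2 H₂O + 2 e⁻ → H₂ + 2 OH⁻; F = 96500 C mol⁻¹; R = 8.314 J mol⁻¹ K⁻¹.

n(Sn) = 21.8 / 118.71 = 0.1836 mol, so n(e⁻) = 2 × 0.1836 = 0.3673 mol.
The cells are in series, so the same 0.3673 mol of electrons passes through the second cell.
2 H₂O + 2 e⁻ → H₂ + 2 OH⁻ — 2 mol e⁻ per mol H₂, so n(H₂) = 0.3673/2 = 0.1836 mol.
V = nRT/P = (0.1836 × 8.314 × 273) / (137 × 10³) = 0.00304 m³ = 3.04 L.

3.04 L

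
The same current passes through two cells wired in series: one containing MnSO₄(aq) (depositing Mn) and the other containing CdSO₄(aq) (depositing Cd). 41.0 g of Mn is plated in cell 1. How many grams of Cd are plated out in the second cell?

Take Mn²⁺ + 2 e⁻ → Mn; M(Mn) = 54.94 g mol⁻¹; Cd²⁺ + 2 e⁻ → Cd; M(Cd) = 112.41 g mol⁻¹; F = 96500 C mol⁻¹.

n(Mn) = 41.0 / 54.94 = 0.7463 mol.
Since Mn²⁺ + 2 e⁻ → Mn, n(e⁻) passed = 2 × 0.7463 = 1.493 mol.
Cells in series carry the same charge, so the same 1.493 mol of electrons passes through cell 2.
Cd²⁺ + 2 e⁻ → Cd, so n(Cd) = 1.493 / 2 = 0.7463 mol.
m(Cd) = 0.7463 × 112.41 = 83.9 g.

83.9 g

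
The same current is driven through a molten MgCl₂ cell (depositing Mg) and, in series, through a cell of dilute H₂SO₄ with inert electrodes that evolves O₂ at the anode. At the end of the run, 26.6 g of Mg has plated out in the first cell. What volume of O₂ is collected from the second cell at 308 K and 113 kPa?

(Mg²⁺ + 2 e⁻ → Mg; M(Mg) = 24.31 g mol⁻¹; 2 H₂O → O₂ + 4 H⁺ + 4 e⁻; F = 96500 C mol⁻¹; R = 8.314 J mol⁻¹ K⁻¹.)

n(Mg) = 26.6 / 24.31 = 1.094 mol, so n(e⁻) = 2 × 1.094 = 2.188 mol.
The cells are in series, so the same 2.188 mol of electrons passes through the second cell.
2 H₂O → O₂ + 4 H⁺ + 4 e⁻ — 4 mol e⁻ per mol O₂, so n(O₂) = 2.188/4 = 0.5471 mol.
V = nRT/P = (0.5471 × 8.314 × 308) / (113 × 10³) = 0.0124 m³ = 12.4 L.

12.4 L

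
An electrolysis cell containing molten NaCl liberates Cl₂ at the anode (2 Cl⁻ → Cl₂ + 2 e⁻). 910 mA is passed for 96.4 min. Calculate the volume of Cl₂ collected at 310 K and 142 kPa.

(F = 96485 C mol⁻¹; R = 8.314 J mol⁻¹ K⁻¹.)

Q = I·t = 0.9100 A × 5784.0 s = 5263 C.
n(e⁻) = Q/F = 5263 / 96485 = 0.05455 mol.
2 electrons are transferred per Cl₂ molecule, so n(Cl₂) = 0.05455 / 2 = 0.02728 mol.
V = nRT/P = (0.02728 × 8.314 × 310) / (142 × 10³ Pa) = 4.95 × 10⁻⁴ m³ = 0.495 L.

0.495 L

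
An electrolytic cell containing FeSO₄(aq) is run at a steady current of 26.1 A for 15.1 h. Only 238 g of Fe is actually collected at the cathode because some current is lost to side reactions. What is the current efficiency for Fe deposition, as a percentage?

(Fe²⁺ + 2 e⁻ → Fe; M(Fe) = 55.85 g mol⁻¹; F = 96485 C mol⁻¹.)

58.0 %

Q = I·t = 26.10 × 54360 = 1419000 C; n(e⁻) = 1419000/96485 = 14.70 mol.
Theoretical n(Fe) = n(e⁻)/2 = 7.352 mol, i.e. m_theo = 7.352 × 55.85 = 410.6 g.
Efficiency = m_actual / m_theo = 238 / 410.6 = 58.0 %.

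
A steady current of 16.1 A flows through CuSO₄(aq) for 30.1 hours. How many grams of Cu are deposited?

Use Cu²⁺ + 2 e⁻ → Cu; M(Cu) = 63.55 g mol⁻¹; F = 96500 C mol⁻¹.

Q = I·t = 16.10 A × 108360 s = 1745000 C.
n(e⁻) = Q/F = 1745000 / 96500 = 18.08 mol.
Cu²⁺ + 2 e⁻ → Cu, so n(Cu) = n(e⁻)/2 = 9.039 mol.
m = n·M = 9.039 × 63.55 = 574 g.

574 g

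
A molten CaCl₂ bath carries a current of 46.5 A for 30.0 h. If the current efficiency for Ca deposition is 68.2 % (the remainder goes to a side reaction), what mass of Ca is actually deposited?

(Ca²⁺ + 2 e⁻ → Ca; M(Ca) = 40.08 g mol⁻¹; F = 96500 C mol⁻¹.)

Q = I·t = 46.50 × 108000 = 5022000 C.
n(e⁻) = 5022000/96500 = 52.04 mol; theoretically n(Ca) = 52.04/2 = 26.02 mol, m_theo = 1043 g.
At 68.2 % efficiency, m_actual = 0.682 × 1043 = 711 g.

711 g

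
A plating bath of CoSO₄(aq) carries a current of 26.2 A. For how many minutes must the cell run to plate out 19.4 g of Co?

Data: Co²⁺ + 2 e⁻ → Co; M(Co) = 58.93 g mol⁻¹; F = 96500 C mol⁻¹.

n(Co) = m/M = 19.4 / 58.93 = 0.3292 mol.
Each Co atom requires 2 electrons, so n(e⁻) = 2 × 0.3292 = 0.6584 mol.
Q = n(e⁻)·F = 0.6584 × 96500 = 63540 C.
t = Q/I = 63540 / 26.20 A = 2425 s = 40.4 min.

40.4 min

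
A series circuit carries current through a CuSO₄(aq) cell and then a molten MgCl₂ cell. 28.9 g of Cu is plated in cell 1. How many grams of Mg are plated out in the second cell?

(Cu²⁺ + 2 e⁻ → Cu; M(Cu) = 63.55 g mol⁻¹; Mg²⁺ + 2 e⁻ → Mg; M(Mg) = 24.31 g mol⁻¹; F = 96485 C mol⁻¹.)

11.1 g

n(Cu) = 28.9 / 63.55 = 0.4548 mol.
Since Cu²⁺ + 2 e⁻ → Cu, n(e⁻) passed = 2 × 0.4548 = 0.9095 mol.
Cells in series carry the same charge, so the same 0.9095 mol of electrons passes through cell 2.
Mg²⁺ + 2 e⁻ → Mg, so n(Mg) = 0.9095 / 2 = 0.4548 mol.
m(Mg) = 0.4548 × 24.31 = 11.1 g.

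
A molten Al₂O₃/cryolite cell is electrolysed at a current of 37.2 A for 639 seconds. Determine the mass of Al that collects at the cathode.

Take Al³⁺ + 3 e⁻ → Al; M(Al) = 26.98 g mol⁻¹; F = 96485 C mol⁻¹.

2.22 g

Q = I·t = 37.20 A × 639.00 s = 23770 C.
n(e⁻) = Q/F = 23770 / 96485 = 0.2464 mol.
Al³⁺ + 3 e⁻ → Al, so n(Al) = n(e⁻)/3 = 0.08212 mol.
m = n·M = 0.08212 × 26.98 = 2.22 g.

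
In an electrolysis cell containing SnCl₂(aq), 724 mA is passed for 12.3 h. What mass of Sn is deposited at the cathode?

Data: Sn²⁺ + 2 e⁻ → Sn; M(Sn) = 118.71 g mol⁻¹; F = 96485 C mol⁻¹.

19.7 g

Q = I·t = 0.7240 A × 44280 s = 32060 C.
n(e⁻) = Q/F = 32060 / 96485 = 0.3323 mol.
Sn²⁺ + 2 e⁻ → Sn, so n(Sn) = n(e⁻)/2 = 0.1661 mol.
m = n·M = 0.1661 × 118.71 = 19.7 g.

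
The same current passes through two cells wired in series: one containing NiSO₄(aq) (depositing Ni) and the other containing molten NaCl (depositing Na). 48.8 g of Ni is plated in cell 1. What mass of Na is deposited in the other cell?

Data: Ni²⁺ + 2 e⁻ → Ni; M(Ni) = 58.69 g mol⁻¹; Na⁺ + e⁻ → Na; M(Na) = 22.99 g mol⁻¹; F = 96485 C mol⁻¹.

n(Ni) = 48.8 / 58.69 = 0.8315 mol.
Since Ni²⁺ + 2 e⁻ → Ni, n(e⁻) passed = 2 × 0.8315 = 1.663 mol.
Cells in series carry the same charge, so the same 1.663 mol of electrons passes through cell 2.
Na⁺ + e⁻ → Na, so n(Na) = 1.663 / 1 = 1.663 mol.
m(Na) = 1.663 × 22.99 = 38.2 g.

38.2 g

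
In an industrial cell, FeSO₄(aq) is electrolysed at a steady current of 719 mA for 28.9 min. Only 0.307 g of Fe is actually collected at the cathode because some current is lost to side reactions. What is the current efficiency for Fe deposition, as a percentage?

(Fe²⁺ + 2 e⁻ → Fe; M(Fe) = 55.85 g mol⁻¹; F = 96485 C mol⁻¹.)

85.1 %

Q = I·t = 0.7190 × 1734.0 = 1247 C; n(e⁻) = 1247/96485 = 0.01292 mol.
Theoretical n(Fe) = n(e⁻)/2 = 0.006461 mol, i.e. m_theo = 0.006461 × 55.85 = 0.3608 g.
Efficiency = m_actual / m_theo = 0.307 / 0.3608 = 85.1 %.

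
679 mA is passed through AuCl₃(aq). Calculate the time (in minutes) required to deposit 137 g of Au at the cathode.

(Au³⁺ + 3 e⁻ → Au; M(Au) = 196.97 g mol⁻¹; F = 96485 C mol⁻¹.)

n(Au) = m/M = 137 / 196.97 = 0.6955 mol.
Each Au atom requires 3 electrons, so n(e⁻) = 3 × 0.6955 = 2.087 mol.
Q = n(e⁻)·F = 2.087 × 96485 = 201300 C.
t = Q/I = 201300 / 0.6790 A = 296500 s = 4940 min.

4940 min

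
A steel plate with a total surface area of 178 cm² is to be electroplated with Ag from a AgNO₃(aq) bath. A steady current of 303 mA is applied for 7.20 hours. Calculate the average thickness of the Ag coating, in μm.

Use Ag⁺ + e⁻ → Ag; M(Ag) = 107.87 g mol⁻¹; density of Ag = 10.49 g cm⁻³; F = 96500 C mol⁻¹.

Q = I·t = 0.3030 × 25920 = 7854 C; n(e⁻) = 0.08139 mol.
n(Ag) = n(e⁻)/1 = 0.08139 mol, so m = 0.08139 × 107.87 = 8.779 g.
Volume = m/ρ = 8.779 / 10.49 = 0.8369 cm³.
Thickness = V/A = 0.8369 / 178 = 0.00470 cm = 47.0 μm.

47.0 μm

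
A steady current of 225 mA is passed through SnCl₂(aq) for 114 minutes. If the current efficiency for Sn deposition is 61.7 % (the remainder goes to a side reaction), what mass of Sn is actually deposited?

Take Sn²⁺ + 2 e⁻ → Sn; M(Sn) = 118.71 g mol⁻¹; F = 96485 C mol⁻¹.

Q = I·t = 0.2250 × 6840.0 = 1539 C.
n(e⁻) = 1539/96485 = 0.01595 mol; theoretically n(Sn) = 0.01595/2 = 0.007975 mol, m_theo = 0.9468 g.
At 61.7 % efficiency, m_actual = 0.617 × 0.9468 = 0.584 g.

0.584 g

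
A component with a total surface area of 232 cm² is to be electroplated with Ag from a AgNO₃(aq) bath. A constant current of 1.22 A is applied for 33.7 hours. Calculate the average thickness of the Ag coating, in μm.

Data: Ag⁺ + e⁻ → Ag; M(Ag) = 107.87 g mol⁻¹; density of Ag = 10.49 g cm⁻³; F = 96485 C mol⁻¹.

Q = I·t = 1.220 × 121320 = 148000 C; n(e⁻) = 1.534 mol.
n(Ag) = n(e⁻)/1 = 1.534 mol, so m = 1.534 × 107.87 = 165.5 g.
Volume = m/ρ = 165.5 / 10.49 = 15.77 cm³.
Thickness = V/A = 15.77 / 232 = 0.0680 cm = 680 μm.

680 μm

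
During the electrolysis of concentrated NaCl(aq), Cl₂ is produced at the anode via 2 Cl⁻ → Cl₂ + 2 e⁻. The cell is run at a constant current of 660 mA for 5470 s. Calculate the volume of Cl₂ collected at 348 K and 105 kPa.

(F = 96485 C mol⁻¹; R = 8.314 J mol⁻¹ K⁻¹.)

0.516 L

Q = I·t = 0.6600 A × 5470.0 s = 3610 C.
n(e⁻) = Q/F = 3610 / 96485 = 0.03742 mol.
2 electrons are transferred per Cl₂ molecule, so n(Cl₂) = 0.03742 / 2 = 0.01871 mol.
V = nRT/P = (0.01871 × 8.314 × 348) / (105 × 10³ Pa) = 5.16 × 10⁻⁴ m³ = 0.516 L.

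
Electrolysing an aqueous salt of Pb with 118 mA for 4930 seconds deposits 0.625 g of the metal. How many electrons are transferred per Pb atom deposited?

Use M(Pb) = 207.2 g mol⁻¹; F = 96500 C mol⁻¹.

Q = I·t = 0.1180 A × 4930.0 s = 581.7 C, so n(e⁻) = 581.7/96500 = 0.006028 mol.
n(Pb) deposited = 0.625 / 207.2 = 0.003016 mol.
Electrons per atom = n(e⁻)/n(Pb) = 0.006028 / 0.003016 = 2.00 ≈ 2, so the ion is Pb²⁺.

2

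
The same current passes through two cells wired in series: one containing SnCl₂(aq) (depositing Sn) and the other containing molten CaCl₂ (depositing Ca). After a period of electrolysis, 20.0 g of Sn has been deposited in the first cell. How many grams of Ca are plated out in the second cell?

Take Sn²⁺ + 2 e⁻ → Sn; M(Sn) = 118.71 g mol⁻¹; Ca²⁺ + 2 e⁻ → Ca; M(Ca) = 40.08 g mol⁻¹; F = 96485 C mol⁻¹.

6.75 g

n(Sn) = 20.0 / 118.71 = 0.1685 mol.
Since Sn²⁺ + 2 e⁻ → Sn, n(e⁻) passed = 2 × 0.1685 = 0.3370 mol.
Cells in series carry the same charge, so the same 0.3370 mol of electrons passes through cell 2.
Ca²⁺ + 2 e⁻ → Ca, so n(Ca) = 0.3370 / 2 = 0.1685 mol.
m(Ca) = 0.1685 × 40.08 = 6.75 g.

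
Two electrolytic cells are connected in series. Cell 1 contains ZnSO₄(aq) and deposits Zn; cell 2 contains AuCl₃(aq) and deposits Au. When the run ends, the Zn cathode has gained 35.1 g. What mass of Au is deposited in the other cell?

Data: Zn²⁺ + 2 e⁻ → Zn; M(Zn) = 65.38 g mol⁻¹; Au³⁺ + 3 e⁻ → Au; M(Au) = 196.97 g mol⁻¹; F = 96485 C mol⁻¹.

70.5 g

n(Zn) = 35.1 / 65.38 = 0.5369 mol.
Since Zn²⁺ + 2 e⁻ → Zn, n(e⁻) passed = 2 × 0.5369 = 1.074 mol.
Cells in series carry the same charge, so the same 1.074 mol of electrons passes through cell 2.
Au³⁺ + 3 e⁻ → Au, so n(Au) = 1.074 / 3 = 0.3579 mol.
m(Au) = 0.3579 × 196.97 = 70.5 g.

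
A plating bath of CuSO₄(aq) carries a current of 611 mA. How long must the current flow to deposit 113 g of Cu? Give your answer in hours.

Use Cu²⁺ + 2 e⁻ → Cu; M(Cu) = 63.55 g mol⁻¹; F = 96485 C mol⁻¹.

n(Cu) = m/M = 113 / 63.55 = 1.778 mol.
Each Cu atom requires 2 electrons, so n(e⁻) = 2 × 1.778 = 3.556 mol.
Q = n(e⁻)·F = 3.556 × 96485 = 343100 C.
t = Q/I = 343100 / 0.6110 A = 561600 s = 156 h.

156 h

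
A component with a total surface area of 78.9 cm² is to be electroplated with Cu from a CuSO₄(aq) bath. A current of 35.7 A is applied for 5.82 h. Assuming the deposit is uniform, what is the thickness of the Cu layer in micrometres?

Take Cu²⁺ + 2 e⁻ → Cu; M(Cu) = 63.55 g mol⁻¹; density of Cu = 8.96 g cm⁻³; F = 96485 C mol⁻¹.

Q = I·t = 35.70 × 20952 = 748000 C; n(e⁻) = 7.752 mol.
n(Cu) = n(e⁻)/2 = 3.876 mol, so m = 3.876 × 63.55 = 246.3 g.
Volume = m/ρ = 246.3 / 8.96 = 27.49 cm³.
Thickness = V/A = 27.49 / 78.9 = 0.348 cm = 3480 μm.

3480 μm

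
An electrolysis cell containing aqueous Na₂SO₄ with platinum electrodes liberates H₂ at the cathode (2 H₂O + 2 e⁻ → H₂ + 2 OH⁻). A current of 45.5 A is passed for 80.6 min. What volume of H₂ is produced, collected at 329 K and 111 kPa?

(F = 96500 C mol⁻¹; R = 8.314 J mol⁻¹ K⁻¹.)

28.1 L

Q = I·t = 45.50 A × 4836.0 s = 220000 C.
n(e⁻) = Q/F = 220000 / 96500 = 2.280 mol.
2 electrons are transferred per H₂ molecule, so n(H₂) = 2.280 / 2 = 1.140 mol.
V = nRT/P = (1.140 × 8.314 × 329) / (111 × 10³ Pa) = 0.0281 m³ = 28.1 L.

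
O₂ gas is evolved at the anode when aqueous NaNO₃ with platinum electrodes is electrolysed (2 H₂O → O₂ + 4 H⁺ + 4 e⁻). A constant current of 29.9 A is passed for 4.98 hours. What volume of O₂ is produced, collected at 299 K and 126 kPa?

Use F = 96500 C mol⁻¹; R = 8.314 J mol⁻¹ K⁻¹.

Q = I·t = 29.90 A × 17928 s = 536000 C.
n(e⁻) = Q/F = 536000 / 96500 = 5.555 mol.
4 electrons are transferred per O₂ molecule, so n(O₂) = 5.555 / 4 = 1.389 mol.
V = nRT/P = (1.389 × 8.314 × 299) / (126 × 10³ Pa) = 0.0274 m³ = 27.4 L.

27.4 L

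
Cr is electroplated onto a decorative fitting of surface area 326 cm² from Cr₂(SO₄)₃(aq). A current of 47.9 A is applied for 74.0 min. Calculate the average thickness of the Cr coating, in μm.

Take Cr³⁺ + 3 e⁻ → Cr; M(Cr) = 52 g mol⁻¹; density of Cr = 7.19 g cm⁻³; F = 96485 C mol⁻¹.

Q = I·t = 47.90 × 4440.0 = 212700 C; n(e⁻) = 2.204 mol.
n(Cr) = n(e⁻)/3 = 0.7347 mol, so m = 0.7347 × 52 = 38.21 g.
Volume = m/ρ = 38.21 / 7.19 = 5.314 cm³.
Thickness = V/A = 5.314 / 326 = 0.0163 cm = 163 μm.

163 μm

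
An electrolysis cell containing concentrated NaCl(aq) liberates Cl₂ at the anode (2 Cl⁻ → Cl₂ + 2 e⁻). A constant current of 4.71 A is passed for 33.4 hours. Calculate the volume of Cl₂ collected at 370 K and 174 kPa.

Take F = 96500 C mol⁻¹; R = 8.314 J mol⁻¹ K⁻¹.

51.9 L

Q = I·t = 4.710 A × 120240 s = 566300 C.
n(e⁻) = Q/F = 566300 / 96500 = 5.869 mol.
2 electrons are transferred per Cl₂ molecule, so n(Cl₂) = 5.869 / 2 = 2.934 mol.
V = nRT/P = (2.934 × 8.314 × 370) / (174 × 10³ Pa) = 0.0519 m³ = 51.9 L.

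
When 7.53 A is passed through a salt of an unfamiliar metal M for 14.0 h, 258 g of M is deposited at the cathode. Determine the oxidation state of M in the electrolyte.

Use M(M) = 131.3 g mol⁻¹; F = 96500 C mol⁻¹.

Q = I·t = 7.530 A × 50400 s = 379500 C, so n(e⁻) = 379500/96500 = 3.933 mol.
n(M) deposited = 258 / 131.3 = 1.965 mol.
Electrons per atom = n(e⁻)/n(M) = 3.933 / 1.965 = 2.00 ≈ 2, so the ion is M²⁺.

+2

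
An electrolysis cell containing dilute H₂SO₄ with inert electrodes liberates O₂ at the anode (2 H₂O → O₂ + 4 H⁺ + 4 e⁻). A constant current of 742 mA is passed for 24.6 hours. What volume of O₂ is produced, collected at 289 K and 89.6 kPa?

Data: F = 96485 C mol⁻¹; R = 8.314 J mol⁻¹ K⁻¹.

Q = I·t = 0.7420 A × 88560 s = 65710 C.
n(e⁻) = Q/F = 65710 / 96485 = 0.6811 mol.
4 electrons are transferred per O₂ molecule, so n(O₂) = 0.6811 / 4 = 0.1703 mol.
V = nRT/P = (0.1703 × 8.314 × 289) / (89.6 × 10³ Pa) = 0.00457 m³ = 4.57 L.

4.57 L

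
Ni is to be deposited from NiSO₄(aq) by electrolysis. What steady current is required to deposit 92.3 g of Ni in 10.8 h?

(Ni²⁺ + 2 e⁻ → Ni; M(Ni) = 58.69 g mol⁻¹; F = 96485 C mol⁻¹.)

n(Ni) = 92.3 / 58.69 = 1.573 mol.
n(e⁻) = 2 × 1.573 = 3.145 mol.
Q = n(e⁻)·F = 3.145 × 96485 = 303500 C.
I = Q/t = 303500 / 38880 s = 7.81 A.

7.81 A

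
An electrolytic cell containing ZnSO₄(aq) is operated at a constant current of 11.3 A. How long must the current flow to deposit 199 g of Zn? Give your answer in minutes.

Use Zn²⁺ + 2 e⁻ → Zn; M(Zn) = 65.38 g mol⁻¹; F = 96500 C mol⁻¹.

n(Zn) = m/M = 199 / 65.38 = 3.044 mol.
Each Zn atom requires 2 electrons, so n(e⁻) = 2 × 3.044 = 6.087 mol.
Q = n(e⁻)·F = 6.087 × 96500 = 587400 C.
t = Q/I = 587400 / 11.30 A = 51990 s = 866 min.

866 min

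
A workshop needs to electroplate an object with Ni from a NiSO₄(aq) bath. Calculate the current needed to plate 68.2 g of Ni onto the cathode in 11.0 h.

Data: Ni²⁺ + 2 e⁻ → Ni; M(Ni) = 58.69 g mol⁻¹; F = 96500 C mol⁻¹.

n(Ni) = 68.2 / 58.69 = 1.162 mol.
n(e⁻) = 2 × 1.162 = 2.324 mol.
Q = n(e⁻)·F = 2.324 × 96500 = 224300 C.
I = Q/t = 224300 / 39600 s = 5.66 A.

5.66 A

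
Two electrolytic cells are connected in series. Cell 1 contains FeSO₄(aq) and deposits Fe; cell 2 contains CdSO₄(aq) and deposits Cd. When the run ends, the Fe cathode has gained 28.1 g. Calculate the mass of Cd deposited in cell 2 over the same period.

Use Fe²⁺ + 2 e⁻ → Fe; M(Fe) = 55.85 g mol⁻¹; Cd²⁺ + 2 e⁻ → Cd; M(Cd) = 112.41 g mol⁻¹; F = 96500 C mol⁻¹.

n(Fe) = 28.1 / 55.85 = 0.5031 mol.
Since Fe²⁺ + 2 e⁻ → Fe, n(e⁻) passed = 2 × 0.5031 = 1.006 mol.
Cells in series carry the same charge, so the same 1.006 mol of electrons passes through cell 2.
Cd²⁺ + 2 e⁻ → Cd, so n(Cd) = 1.006 / 2 = 0.5031 mol.
m(Cd) = 0.5031 × 112.41 = 56.6 g.

56.6 g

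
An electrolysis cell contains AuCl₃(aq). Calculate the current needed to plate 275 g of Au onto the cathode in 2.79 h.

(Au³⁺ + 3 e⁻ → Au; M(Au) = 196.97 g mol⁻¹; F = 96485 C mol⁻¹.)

n(Au) = 275 / 196.97 = 1.396 mol.
n(e⁻) = 3 × 1.396 = 4.188 mol.
Q = n(e⁻)·F = 4.188 × 96485 = 404100 C.
I = Q/t = 404100 / 10044 s = 40.2 A.

40.2 A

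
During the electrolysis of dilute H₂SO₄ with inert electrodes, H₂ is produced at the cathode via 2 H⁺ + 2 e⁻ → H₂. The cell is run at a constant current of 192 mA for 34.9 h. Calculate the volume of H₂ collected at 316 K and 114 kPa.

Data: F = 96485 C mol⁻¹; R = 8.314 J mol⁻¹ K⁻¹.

Q = I·t = 0.1920 A × 125640 s = 24120 C.
n(e⁻) = Q/F = 24120 / 96485 = 0.2500 mol.
2 electrons are transferred per H₂ molecule, so n(H₂) = 0.2500 / 2 = 0.1250 mol.
V = nRT/P = (0.1250 × 8.314 × 316) / (114 × 10³ Pa) = 0.00288 m³ = 2.88 L.

2.88 L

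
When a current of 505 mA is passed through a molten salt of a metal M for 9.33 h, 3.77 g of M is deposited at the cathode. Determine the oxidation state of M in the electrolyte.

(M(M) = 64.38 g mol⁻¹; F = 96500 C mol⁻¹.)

+3

Q = I·t = 0.5050 A × 33588 s = 16960 C, so n(e⁻) = 16960/96500 = 0.1758 mol.
n(M) deposited = 3.77 / 64.38 = 0.05856 mol.
Electrons per atom = n(e⁻)/n(M) = 0.1758 / 0.05856 = 3.00 ≈ 3, so the ion is M³⁺.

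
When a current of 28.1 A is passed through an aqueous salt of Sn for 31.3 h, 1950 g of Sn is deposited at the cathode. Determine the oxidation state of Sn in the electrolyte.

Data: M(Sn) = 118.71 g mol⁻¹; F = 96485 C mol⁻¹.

+2

Q = I·t = 28.10 A × 112680 s = 3166000 C, so n(e⁻) = 3166000/96485 = 32.82 mol.
n(Sn) deposited = 1950 / 118.71 = 16.43 mol.
Electrons per atom = n(e⁻)/n(Sn) = 32.82 / 16.43 = 2.00 ≈ 2, so the ion is Sn²⁺.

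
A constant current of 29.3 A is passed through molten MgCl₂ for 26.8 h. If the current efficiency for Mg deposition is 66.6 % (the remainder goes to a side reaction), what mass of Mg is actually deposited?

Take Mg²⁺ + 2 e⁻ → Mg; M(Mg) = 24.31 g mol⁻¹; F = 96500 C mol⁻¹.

Q = I·t = 29.30 × 96480 = 2827000 C.
n(e⁻) = 2827000/96500 = 29.29 mol; theoretically n(Mg) = 29.29/2 = 14.65 mol, m_theo = 356.1 g.
At 66.6 % efficiency, m_actual = 0.666 × 356.1 = 237 g.

237 g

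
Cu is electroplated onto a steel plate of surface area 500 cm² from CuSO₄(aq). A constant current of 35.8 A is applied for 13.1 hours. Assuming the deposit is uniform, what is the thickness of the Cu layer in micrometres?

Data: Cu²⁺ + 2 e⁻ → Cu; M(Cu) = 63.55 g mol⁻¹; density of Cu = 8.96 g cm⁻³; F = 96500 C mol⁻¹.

1240 μm

Q = I·t = 35.80 × 47160 = 1688000 C; n(e⁻) = 17.50 mol.
n(Cu) = n(e⁻)/2 = 8.748 mol, so m = 8.748 × 63.55 = 555.9 g.
Volume = m/ρ = 555.9 / 8.96 = 62.05 cm³.
Thickness = V/A = 62.05 / 500 = 0.124 cm = 1240 μm.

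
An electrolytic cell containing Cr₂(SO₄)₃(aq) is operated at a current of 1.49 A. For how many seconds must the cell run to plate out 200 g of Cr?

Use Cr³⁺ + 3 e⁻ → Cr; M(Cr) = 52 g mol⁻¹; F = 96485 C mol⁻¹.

n(Cr) = m/M = 200 / 52 = 3.846 mol.
Each Cr atom requires 3 electrons, so n(e⁻) = 3 × 3.846 = 11.54 mol.
Q = n(e⁻)·F = 11.54 × 96485 = 1113000 C.
t = Q/I = 1113000 / 1.490 A = 747200 s.

7.47 × 10⁵ s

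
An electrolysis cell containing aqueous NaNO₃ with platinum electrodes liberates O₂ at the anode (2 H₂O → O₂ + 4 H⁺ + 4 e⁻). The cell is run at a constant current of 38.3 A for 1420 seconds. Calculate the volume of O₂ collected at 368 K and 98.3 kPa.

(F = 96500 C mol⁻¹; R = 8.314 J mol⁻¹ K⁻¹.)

Q = I·t = 38.30 A × 1420.0 s = 54390 C.
n(e⁻) = Q/F = 54390 / 96500 = 0.5636 mol.
4 electrons are transferred per O₂ molecule, so n(O₂) = 0.5636 / 4 = 0.1409 mol.
V = nRT/P = (0.1409 × 8.314 × 368) / (98.3 × 10³ Pa) = 0.00439 m³ = 4.39 L.

4.39 L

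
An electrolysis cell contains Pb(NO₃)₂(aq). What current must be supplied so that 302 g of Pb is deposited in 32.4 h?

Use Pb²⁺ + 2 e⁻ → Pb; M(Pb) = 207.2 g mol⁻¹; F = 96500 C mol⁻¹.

n(Pb) = 302 / 207.2 = 1.458 mol.
n(e⁻) = 2 × 1.458 = 2.915 mol.
Q = n(e⁻)·F = 2.915 × 96500 = 281300 C.
I = Q/t = 281300 / 116640 s = 2.41 A.

2.41 A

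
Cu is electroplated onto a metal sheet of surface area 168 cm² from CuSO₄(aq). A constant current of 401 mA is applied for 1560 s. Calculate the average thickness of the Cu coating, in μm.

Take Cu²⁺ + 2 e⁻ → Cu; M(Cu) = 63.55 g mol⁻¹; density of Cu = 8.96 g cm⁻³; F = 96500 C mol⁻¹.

1.37 μm

Q = I·t = 0.4010 × 1560.0 = 625.6 C; n(e⁻) = 0.006482 mol.
n(Cu) = n(e⁻)/2 = 0.003241 mol, so m = 0.003241 × 63.55 = 0.2060 g.
Volume = m/ρ = 0.2060 / 8.96 = 0.02299 cm³.
Thickness = V/A = 0.02299 / 168 = 1.37 × 10⁻⁴ cm = 1.37 μm.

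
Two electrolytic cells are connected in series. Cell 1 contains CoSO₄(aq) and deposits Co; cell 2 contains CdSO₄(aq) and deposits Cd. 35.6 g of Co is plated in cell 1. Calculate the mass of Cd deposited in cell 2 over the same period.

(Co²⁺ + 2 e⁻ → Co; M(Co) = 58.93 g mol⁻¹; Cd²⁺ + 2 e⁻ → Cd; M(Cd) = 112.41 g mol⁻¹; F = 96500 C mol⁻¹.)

67.9 g

n(Co) = 35.6 / 58.93 = 0.6041 mol.
Since Co²⁺ + 2 e⁻ → Co, n(e⁻) passed = 2 × 0.6041 = 1.208 mol.
Cells in series carry the same charge, so the same 1.208 mol of electrons passes through cell 2.
Cd²⁺ + 2 e⁻ → Cd, so n(Cd) = 1.208 / 2 = 0.6041 mol.
m(Cd) = 0.6041 × 112.41 = 67.9 g.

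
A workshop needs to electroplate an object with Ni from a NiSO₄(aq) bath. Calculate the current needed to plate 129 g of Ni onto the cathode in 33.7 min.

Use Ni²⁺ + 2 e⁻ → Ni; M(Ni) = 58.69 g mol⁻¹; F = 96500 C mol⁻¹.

210 A

n(Ni) = 129 / 58.69 = 2.198 mol.
n(e⁻) = 2 × 2.198 = 4.396 mol.
Q = n(e⁻)·F = 4.396 × 96500 = 424200 C.
I = Q/t = 424200 / 2022.0 s = 210 A.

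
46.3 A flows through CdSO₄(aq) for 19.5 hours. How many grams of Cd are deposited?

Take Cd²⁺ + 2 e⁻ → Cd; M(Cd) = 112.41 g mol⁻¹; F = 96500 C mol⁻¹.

1890 g

Q = I·t = 46.30 A × 70200 s = 3250000 C.
n(e⁻) = Q/F = 3250000 / 96500 = 33.68 mol.
Cd²⁺ + 2 e⁻ → Cd, so n(Cd) = n(e⁻)/2 = 16.84 mol.
m = n·M = 16.84 × 112.41 = 1890 g.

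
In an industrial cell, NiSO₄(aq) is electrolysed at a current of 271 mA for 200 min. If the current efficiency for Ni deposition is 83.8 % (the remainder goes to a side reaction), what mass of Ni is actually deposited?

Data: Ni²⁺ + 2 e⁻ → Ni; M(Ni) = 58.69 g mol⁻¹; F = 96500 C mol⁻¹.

0.829 g

Q = I·t = 0.2710 × 12000 = 3252 C.
n(e⁻) = 3252/96500 = 0.03370 mol; theoretically n(Ni) = 0.03370/2 = 0.01685 mol, m_theo = 0.9889 g.
At 83.8 % efficiency, m_actual = 0.838 × 0.9889 = 0.829 g.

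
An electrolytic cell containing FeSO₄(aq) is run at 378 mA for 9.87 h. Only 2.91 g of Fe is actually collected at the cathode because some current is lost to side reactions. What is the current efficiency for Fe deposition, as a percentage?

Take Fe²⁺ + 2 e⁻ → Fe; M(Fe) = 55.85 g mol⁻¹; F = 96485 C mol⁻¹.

Q = I·t = 0.3780 × 35532 = 13430 C; n(e⁻) = 13430/96485 = 0.1392 mol.
Theoretical n(Fe) = n(e⁻)/2 = 0.06960 mol, i.e. m_theo = 0.06960 × 55.85 = 3.887 g.
Efficiency = m_actual / m_theo = 2.91 / 3.887 = 74.9 %.

74.9 %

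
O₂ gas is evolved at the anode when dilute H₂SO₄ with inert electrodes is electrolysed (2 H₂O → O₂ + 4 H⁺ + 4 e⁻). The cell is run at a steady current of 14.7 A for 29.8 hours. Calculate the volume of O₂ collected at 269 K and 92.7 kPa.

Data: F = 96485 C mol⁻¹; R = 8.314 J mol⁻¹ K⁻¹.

98.6 L

Q = I·t = 14.70 A × 107280 s = 1577000 C.
n(e⁻) = Q/F = 1577000 / 96485 = 16.34 mol.
4 electrons are transferred per O₂ molecule, so n(O₂) = 16.34 / 4 = 4.086 mol.
V = nRT/P = (4.086 × 8.314 × 269) / (92.7 × 10³ Pa) = 0.0986 m³ = 98.6 L.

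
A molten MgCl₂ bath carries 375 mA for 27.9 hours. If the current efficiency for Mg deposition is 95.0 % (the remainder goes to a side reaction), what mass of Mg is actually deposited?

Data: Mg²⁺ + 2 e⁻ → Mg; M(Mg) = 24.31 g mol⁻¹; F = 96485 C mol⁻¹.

Q = I·t = 0.3750 × 100440 = 37660 C.
n(e⁻) = 37660/96485 = 0.3904 mol; theoretically n(Mg) = 0.3904/2 = 0.1952 mol, m_theo = 4.745 g.
At 95.0 % efficiency, m_actual = 0.950 × 4.745 = 4.51 g.

4.51 g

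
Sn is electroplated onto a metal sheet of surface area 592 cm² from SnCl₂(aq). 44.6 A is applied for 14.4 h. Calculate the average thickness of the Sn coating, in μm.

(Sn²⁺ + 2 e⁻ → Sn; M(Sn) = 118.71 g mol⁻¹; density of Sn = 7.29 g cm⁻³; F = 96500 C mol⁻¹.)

Q = I·t = 44.60 × 51840 = 2312000 C; n(e⁻) = 23.96 mol.
n(Sn) = n(e⁻)/2 = 11.98 mol, so m = 11.98 × 118.71 = 1422 g.
Volume = m/ρ = 1422 / 7.29 = 195.1 cm³.
Thickness = V/A = 195.1 / 592 = 0.330 cm = 3300 μm.

3300 μm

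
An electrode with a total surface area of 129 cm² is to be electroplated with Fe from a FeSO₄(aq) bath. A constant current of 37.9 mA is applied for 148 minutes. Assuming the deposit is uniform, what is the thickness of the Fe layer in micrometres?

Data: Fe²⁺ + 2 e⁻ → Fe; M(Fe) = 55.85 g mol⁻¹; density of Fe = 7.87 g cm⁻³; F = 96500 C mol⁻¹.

Q = I·t = 0.03790 × 8880.0 = 336.6 C; n(e⁻) = 0.003488 mol.
n(Fe) = n(e⁻)/2 = 0.001744 mol, so m = 0.001744 × 55.85 = 0.09739 g.
Volume = m/ρ = 0.09739 / 7.87 = 0.01237 cm³.
Thickness = V/A = 0.01237 / 129 = 9.59 × 10⁻⁵ cm = 0.959 μm.

0.959 μm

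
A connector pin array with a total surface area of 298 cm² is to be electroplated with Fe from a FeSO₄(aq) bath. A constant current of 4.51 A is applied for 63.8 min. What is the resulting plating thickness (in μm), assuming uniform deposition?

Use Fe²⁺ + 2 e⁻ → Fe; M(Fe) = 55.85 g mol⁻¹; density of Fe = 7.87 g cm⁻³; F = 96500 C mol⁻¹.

21.3 μm

Q = I·t = 4.510 × 3828.0 = 17260 C; n(e⁻) = 0.1789 mol.
n(Fe) = n(e⁻)/2 = 0.08945 mol, so m = 0.08945 × 55.85 = 4.996 g.
Volume = m/ρ = 4.996 / 7.87 = 0.6348 cm³.
Thickness = V/A = 0.6348 / 298 = 0.00213 cm = 21.3 μm.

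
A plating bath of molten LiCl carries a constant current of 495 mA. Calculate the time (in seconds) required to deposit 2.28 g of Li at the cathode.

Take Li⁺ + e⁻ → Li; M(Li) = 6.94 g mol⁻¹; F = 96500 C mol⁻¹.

64000 s

n(Li) = m/M = 2.28 / 6.94 = 0.3285 mol.
Each Li atom requires 1 electron, so n(e⁻) = 1 × 0.3285 = 0.3285 mol.
Q = n(e⁻)·F = 0.3285 × 96500 = 31700 C.
t = Q/I = 31700 / 0.4950 A = 64050 s.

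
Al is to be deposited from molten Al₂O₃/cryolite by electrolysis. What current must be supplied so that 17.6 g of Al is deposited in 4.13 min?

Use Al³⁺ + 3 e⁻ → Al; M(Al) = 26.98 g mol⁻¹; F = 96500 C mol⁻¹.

n(Al) = 17.6 / 26.98 = 0.6523 mol.
n(e⁻) = 3 × 0.6523 = 1.957 mol.
Q = n(e⁻)·F = 1.957 × 96500 = 188900 C.
I = Q/t = 188900 / 247.80 s = 762 A.

762 A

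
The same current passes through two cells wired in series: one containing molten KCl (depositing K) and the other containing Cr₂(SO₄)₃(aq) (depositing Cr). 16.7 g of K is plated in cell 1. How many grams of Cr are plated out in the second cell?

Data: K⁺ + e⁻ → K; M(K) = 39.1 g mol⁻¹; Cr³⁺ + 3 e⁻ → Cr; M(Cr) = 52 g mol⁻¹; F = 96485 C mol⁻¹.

n(K) = 16.7 / 39.1 = 0.4271 mol.
Since K⁺ + e⁻ → K, n(e⁻) passed = 1 × 0.4271 = 0.4271 mol.
Cells in series carry the same charge, so the same 0.4271 mol of electrons passes through cell 2.
Cr³⁺ + 3 e⁻ → Cr, so n(Cr) = 0.4271 / 3 = 0.1424 mol.
m(Cr) = 0.1424 × 52 = 7.40 g.

7.40 g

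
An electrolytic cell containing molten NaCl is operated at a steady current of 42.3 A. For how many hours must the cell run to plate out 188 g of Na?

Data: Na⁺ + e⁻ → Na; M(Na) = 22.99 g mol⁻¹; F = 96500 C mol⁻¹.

n(Na) = m/M = 188 / 22.99 = 8.177 mol.
Each Na atom requires 1 electron, so n(e⁻) = 1 × 8.177 = 8.177 mol.
Q = n(e⁻)·F = 8.177 × 96500 = 789100 C.
t = Q/I = 789100 / 42.30 A = 18660 s = 5.18 h.

5.18 h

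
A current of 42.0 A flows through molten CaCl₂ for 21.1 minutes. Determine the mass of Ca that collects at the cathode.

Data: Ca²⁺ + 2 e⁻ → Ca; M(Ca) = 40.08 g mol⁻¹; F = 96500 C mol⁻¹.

11.0 g

Q = I·t = 42.00 A × 1266.0 s = 53170 C.
n(e⁻) = Q/F = 53170 / 96500 = 0.5510 mol.
Ca²⁺ + 2 e⁻ → Ca, so n(Ca) = n(e⁻)/2 = 0.2755 mol.
m = n·M = 0.2755 × 40.08 = 11.0 g.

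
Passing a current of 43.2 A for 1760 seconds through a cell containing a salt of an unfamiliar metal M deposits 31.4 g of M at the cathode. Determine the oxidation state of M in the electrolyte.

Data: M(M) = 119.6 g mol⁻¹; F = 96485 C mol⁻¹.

+3

Q = I·t = 43.20 A × 1760.0 s = 76030 C, so n(e⁻) = 76030/96485 = 0.7880 mol.
n(M) deposited = 31.4 / 119.6 = 0.2625 mol.
Electrons per atom = n(e⁻)/n(M) = 0.7880 / 0.2625 = 3.00 ≈ 3, so the ion is M³⁺.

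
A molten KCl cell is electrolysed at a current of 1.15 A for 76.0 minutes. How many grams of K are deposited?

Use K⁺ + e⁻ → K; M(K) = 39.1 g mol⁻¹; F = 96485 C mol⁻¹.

2.13 g

Q = I·t = 1.150 A × 4560.0 s = 5244 C.
n(e⁻) = Q/F = 5244 / 96485 = 0.05435 mol.
K⁺ + e⁻ → K, so n(K) = n(e⁻)/1 = 0.05435 mol.
m = n·M = 0.05435 × 39.1 = 2.13 g.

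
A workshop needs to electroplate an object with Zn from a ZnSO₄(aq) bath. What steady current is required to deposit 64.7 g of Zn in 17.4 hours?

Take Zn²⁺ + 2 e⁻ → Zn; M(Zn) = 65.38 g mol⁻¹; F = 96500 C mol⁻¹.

3.05 A

n(Zn) = 64.7 / 65.38 = 0.9896 mol.
n(e⁻) = 2 × 0.9896 = 1.979 mol.
Q = n(e⁻)·F = 1.979 × 96500 = 191000 C.
I = Q/t = 191000 / 62640 s = 3.05 A.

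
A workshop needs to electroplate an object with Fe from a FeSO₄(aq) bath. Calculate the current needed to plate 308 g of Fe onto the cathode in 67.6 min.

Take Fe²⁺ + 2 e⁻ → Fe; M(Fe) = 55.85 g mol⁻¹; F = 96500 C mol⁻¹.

n(Fe) = 308 / 55.85 = 5.515 mol.
n(e⁻) = 2 × 5.515 = 11.03 mol.
Q = n(e⁻)·F = 11.03 × 96500 = 1064000 C.
I = Q/t = 1064000 / 4056.0 s = 262 A.

262 A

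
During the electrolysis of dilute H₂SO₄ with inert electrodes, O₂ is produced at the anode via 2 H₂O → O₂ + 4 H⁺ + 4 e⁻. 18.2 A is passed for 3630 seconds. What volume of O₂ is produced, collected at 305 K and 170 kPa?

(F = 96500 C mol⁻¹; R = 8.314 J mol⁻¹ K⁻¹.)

2.55 L

Q = I·t = 18.20 A × 3630.0 s = 66070 C.
n(e⁻) = Q/F = 66070 / 96500 = 0.6846 mol.
4 electrons are transferred per O₂ molecule, so n(O₂) = 0.6846 / 4 = 0.1712 mol.
V = nRT/P = (0.1712 × 8.314 × 305) / (170 × 10³ Pa) = 0.00255 m³ = 2.55 L.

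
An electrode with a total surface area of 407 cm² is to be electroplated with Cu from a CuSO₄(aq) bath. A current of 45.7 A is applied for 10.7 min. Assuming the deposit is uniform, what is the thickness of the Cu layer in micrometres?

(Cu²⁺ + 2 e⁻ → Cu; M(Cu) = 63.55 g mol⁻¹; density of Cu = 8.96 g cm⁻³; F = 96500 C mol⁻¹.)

26.5 μm

Q = I·t = 45.70 × 642.00 = 29340 C; n(e⁻) = 0.3040 mol.
n(Cu) = n(e⁻)/2 = 0.1520 mol, so m = 0.1520 × 63.55 = 9.661 g.
Volume = m/ρ = 9.661 / 8.96 = 1.078 cm³.
Thickness = V/A = 1.078 / 407 = 0.00265 cm = 26.5 μm.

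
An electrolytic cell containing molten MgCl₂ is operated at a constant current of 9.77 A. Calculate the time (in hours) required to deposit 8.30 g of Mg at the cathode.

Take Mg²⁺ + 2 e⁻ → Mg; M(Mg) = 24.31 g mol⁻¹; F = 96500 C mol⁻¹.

n(Mg) = m/M = 8.30 / 24.31 = 0.3414 mol.
Each Mg atom requires 2 electrons, so n(e⁻) = 2 × 0.3414 = 0.6828 mol.
Q = n(e⁻)·F = 0.6828 × 96500 = 65890 C.
t = Q/I = 65890 / 9.770 A = 6745 s = 1.87 h.

1.87 h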